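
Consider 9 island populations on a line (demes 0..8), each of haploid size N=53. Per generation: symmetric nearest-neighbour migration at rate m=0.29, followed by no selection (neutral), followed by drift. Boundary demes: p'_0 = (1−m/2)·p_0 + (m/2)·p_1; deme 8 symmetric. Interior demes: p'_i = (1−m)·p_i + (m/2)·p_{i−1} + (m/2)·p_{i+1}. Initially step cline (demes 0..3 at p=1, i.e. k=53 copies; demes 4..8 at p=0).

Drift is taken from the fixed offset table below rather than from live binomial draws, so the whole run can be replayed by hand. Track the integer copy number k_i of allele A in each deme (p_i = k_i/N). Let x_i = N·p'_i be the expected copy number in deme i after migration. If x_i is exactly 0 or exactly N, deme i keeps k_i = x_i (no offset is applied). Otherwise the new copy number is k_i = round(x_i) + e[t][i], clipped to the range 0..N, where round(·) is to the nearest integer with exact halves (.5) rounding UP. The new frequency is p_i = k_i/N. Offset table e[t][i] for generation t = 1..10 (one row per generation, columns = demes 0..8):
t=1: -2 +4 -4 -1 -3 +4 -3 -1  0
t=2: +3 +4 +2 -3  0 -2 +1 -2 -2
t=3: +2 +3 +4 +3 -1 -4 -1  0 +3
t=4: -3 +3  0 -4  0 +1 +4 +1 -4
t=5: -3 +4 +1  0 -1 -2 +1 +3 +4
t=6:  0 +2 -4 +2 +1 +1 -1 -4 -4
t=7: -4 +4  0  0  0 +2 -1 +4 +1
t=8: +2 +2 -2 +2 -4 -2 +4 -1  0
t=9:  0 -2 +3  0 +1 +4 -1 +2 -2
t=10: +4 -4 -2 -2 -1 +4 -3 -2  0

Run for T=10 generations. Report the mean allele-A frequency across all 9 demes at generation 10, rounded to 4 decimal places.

t=0: k=[53 53 53 53 0 0 0 0 0]
t=1: x=[53.0000 53.0000 53.0000 45.3150 7.6850 0.0000 0.0000 0.0000 0.0000] k=[53 53 53 44 5 0 0 0 0]
t=2: x=[53.0000 53.0000 51.6950 39.6500 9.9300 0.7250 0.0000 0.0000 0.0000] k=[53 53 53 37 10 0 0 0 0]
t=3: x=[53.0000 53.0000 50.6800 35.4050 12.4650 1.4500 0.0000 0.0000 0.0000] k=[53 53 53 38 11 0 0 0 0]
t=4: x=[53.0000 53.0000 50.8250 36.2600 13.3200 1.5950 0.0000 0.0000 0.0000] k=[53 53 51 32 13 3 0 0 0]
t=5: x=[53.0000 52.7100 48.5350 32.0000 14.3050 4.0150 0.4350 0.0000 0.0000] k=[53 53 50 32 13 2 1 0 0]
t=6: x=[53.0000 52.5650 47.8250 31.8550 14.1600 3.4500 1.0000 0.1450 0.0000] k=[53 53 44 34 15 4 0 0 0]
t=7: x=[53.0000 51.6950 43.8550 32.6950 16.1600 5.0150 0.5800 0.0000 0.0000] k=[53 53 44 33 16 7 0 0 0]
t=8: x=[53.0000 51.6950 43.7100 32.1300 17.1600 7.2900 1.0150 0.0000 0.0000] k=[53 53 42 34 13 5 5 0 0]
t=9: x=[53.0000 51.4050 42.4350 32.1150 14.8850 6.1600 4.2750 0.7250 0.0000] k=[53 49 45 32 16 10 3 3 0]
t=10: x=[52.4200 49.0000 43.6950 31.5650 17.4500 9.8550 4.0150 2.5650 0.4350] k=[53 45 42 30 16 14 1 1 0]

0.4235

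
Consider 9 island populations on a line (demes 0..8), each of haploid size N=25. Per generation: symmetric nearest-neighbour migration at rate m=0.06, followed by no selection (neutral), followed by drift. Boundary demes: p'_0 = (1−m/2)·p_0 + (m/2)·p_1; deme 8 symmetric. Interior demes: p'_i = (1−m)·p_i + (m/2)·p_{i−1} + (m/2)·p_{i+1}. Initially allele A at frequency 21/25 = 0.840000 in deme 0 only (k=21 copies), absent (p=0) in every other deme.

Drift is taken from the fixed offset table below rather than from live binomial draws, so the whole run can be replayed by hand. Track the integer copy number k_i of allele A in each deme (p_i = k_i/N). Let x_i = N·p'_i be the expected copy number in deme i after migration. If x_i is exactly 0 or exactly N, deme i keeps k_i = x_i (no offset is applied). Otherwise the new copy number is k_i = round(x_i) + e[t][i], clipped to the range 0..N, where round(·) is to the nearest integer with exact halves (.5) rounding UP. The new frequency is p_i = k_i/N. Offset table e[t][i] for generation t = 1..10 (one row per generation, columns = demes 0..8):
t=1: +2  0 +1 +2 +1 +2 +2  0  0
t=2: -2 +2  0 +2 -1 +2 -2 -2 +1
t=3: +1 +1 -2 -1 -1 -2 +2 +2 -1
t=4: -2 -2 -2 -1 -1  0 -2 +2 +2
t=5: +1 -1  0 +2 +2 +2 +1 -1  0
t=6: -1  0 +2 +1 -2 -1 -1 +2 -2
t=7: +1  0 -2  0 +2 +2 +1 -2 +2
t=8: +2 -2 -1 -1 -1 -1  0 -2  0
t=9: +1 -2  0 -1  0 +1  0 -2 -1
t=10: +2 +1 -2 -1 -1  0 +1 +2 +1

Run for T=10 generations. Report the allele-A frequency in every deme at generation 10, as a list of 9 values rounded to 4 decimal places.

[0.8400, 0.0800, 0.0000, 0.0000, 0.0000, 0.0000, 0.0000, 0.0000, 0.0000]

t=0: k=[21 0 0 0 0 0 0 0 0]
t=1: x=[20.3700 0.6300 0.0000 0.0000 0.0000 0.0000 0.0000 0.0000 0.0000] k=[22 1 0 0 0 0 0 0 0]
t=2: x=[21.3700 1.6000 0.0300 0.0000 0.0000 0.0000 0.0000 0.0000 0.0000] k=[19 4 0 0 0 0 0 0 0]
t=3: x=[18.5500 4.3300 0.1200 0.0000 0.0000 0.0000 0.0000 0.0000 0.0000] k=[20 5 0 0 0 0 0 0 0]
t=4: x=[19.5500 5.3000 0.1500 0.0000 0.0000 0.0000 0.0000 0.0000 0.0000] k=[18 3 0 0 0 0 0 0 0]
t=5: x=[17.5500 3.3600 0.0900 0.0000 0.0000 0.0000 0.0000 0.0000 0.0000] k=[19 2 0 0 0 0 0 0 0]
t=6: x=[18.4900 2.4500 0.0600 0.0000 0.0000 0.0000 0.0000 0.0000 0.0000] k=[17 2 2 0 0 0 0 0 0]
t=7: x=[16.5500 2.4500 1.9400 0.0600 0.0000 0.0000 0.0000 0.0000 0.0000] k=[18 2 0 0 0 0 0 0 0]
t=8: x=[17.5200 2.4200 0.0600 0.0000 0.0000 0.0000 0.0000 0.0000 0.0000] k=[20 0 0 0 0 0 0 0 0]
t=9: x=[19.4000 0.6000 0.0000 0.0000 0.0000 0.0000 0.0000 0.0000 0.0000] k=[20 0 0 0 0 0 0 0 0]
t=10: x=[19.4000 0.6000 0.0000 0.0000 0.0000 0.0000 0.0000 0.0000 0.0000] k=[21 2 0 0 0 0 0 0 0]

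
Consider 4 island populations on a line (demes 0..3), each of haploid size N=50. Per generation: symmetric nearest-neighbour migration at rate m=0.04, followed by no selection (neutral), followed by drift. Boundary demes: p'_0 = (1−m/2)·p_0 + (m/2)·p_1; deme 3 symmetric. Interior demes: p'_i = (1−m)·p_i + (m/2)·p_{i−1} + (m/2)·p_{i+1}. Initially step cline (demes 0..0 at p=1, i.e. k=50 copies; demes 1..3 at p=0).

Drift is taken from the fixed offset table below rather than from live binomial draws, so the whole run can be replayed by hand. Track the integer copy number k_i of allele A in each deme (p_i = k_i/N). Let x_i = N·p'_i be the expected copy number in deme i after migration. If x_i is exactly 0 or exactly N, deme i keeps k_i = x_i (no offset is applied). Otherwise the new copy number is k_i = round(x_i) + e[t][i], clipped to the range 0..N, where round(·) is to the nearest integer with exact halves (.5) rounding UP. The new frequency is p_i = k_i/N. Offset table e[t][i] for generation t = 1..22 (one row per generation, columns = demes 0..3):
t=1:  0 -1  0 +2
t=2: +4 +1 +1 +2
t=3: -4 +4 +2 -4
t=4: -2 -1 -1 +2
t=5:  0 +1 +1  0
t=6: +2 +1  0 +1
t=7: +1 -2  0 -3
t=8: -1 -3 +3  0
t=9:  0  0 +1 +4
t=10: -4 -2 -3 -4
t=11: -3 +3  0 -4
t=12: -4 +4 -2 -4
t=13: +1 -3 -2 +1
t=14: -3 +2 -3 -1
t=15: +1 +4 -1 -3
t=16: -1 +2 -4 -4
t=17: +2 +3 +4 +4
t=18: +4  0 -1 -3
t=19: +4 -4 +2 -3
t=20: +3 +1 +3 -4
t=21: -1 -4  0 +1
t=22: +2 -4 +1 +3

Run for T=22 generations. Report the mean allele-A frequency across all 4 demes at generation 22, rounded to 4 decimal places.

t=0: k=[50 0 0 0]
t=1: x=[49.0000 1.0000 0.0000 0.0000] k=[49 0 0 0]
t=2: x=[48.0200 0.9800 0.0000 0.0000] k=[50 2 0 0]
t=3: x=[49.0400 2.9200 0.0400 0.0000] k=[45 7 2 0]
t=4: x=[44.2400 7.6600 2.0600 0.0400] k=[42 7 1 2]
t=5: x=[41.3000 7.5800 1.1400 1.9800] k=[41 9 2 2]
t=6: x=[40.3600 9.5000 2.1400 2.0000] k=[42 11 2 3]
t=7: x=[41.3800 11.4400 2.2000 2.9800] k=[42 9 2 0]
t=8: x=[41.3400 9.5200 2.1000 0.0400] k=[40 7 5 0]
t=9: x=[39.3400 7.6200 4.9400 0.1000] k=[39 8 6 4]
t=10: x=[38.3800 8.5800 6.0000 4.0400] k=[34 7 3 0]
t=11: x=[33.4600 7.4600 3.0200 0.0600] k=[30 10 3 0]
t=12: x=[29.6000 10.2600 3.0800 0.0600] k=[26 14 1 0]
t=13: x=[25.7600 13.9800 1.2400 0.0200] k=[27 11 0 1]
t=14: x=[26.6800 11.1000 0.2400 0.9800] k=[24 13 0 0]
t=15: x=[23.7800 12.9600 0.2600 0.0000] k=[25 17 0 0]
t=16: x=[24.8400 16.8200 0.3400 0.0000] k=[24 19 0 0]
t=17: x=[23.9000 18.7200 0.3800 0.0000] k=[26 22 4 0]
t=18: x=[25.9200 21.7200 4.2800 0.0800] k=[30 22 3 0]
t=19: x=[29.8400 21.7800 3.3200 0.0600] k=[34 18 5 0]
t=20: x=[33.6800 18.0600 5.1600 0.1000] k=[37 19 8 0]
t=21: x=[36.6400 19.1400 8.0600 0.1600] k=[36 15 8 1]
t=22: x=[35.5800 15.2800 8.0000 1.1400] k=[38 11 9 4]

0.3100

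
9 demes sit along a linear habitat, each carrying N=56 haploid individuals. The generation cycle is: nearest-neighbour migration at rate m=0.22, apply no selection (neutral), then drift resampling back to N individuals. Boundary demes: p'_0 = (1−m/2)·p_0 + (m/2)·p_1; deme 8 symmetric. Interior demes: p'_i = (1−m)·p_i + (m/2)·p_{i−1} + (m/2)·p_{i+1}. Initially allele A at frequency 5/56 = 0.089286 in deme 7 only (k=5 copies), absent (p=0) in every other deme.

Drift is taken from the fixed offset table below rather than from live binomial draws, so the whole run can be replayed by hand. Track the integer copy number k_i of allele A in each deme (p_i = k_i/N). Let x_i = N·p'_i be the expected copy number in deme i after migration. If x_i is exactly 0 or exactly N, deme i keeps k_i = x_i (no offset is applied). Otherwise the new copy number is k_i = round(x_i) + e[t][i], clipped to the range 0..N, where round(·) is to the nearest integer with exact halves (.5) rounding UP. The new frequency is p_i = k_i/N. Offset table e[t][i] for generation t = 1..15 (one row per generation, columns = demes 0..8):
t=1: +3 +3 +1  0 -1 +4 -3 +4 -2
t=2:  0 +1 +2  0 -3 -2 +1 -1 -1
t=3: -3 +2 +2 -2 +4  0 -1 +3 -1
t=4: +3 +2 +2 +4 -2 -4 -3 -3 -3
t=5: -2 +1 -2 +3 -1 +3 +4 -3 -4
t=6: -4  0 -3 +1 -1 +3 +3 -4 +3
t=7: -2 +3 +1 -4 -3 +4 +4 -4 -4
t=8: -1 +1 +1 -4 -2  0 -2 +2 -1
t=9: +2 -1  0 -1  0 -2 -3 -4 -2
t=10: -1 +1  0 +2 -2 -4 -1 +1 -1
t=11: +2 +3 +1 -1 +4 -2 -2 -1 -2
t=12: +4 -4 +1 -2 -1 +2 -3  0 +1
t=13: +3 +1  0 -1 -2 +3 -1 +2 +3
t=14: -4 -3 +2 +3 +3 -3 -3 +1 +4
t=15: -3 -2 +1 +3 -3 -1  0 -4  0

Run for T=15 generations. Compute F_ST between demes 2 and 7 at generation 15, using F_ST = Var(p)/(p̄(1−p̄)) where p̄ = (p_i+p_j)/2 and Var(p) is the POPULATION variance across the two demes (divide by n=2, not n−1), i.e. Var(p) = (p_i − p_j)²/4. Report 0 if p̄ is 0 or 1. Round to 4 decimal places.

t=0: k=[0 0 0 0 0 0 0 5 0]
t=1: x=[0.0000 0.0000 0.0000 0.0000 0.0000 0.0000 0.5500 3.9000 0.5500] k=[0 0 0 0 0 0 0 8 0]
t=2: x=[0.0000 0.0000 0.0000 0.0000 0.0000 0.0000 0.8800 6.2400 0.8800] k=[0 0 0 0 0 0 2 5 0]
t=3: x=[0.0000 0.0000 0.0000 0.0000 0.0000 0.2200 2.1100 4.1200 0.5500] k=[0 0 0 0 0 0 1 7 0]
t=4: x=[0.0000 0.0000 0.0000 0.0000 0.0000 0.1100 1.5500 5.5700 0.7700] k=[0 0 0 0 0 0 0 3 0]
t=5: x=[0.0000 0.0000 0.0000 0.0000 0.0000 0.0000 0.3300 2.3400 0.3300] k=[0 0 0 0 0 0 4 0 0]
t=6: x=[0.0000 0.0000 0.0000 0.0000 0.0000 0.4400 3.1200 0.4400 0.0000] k=[0 0 0 0 0 3 6 0 0]
t=7: x=[0.0000 0.0000 0.0000 0.0000 0.3300 3.0000 5.0100 0.6600 0.0000] k=[0 0 0 0 0 7 9 0 0]
t=8: x=[0.0000 0.0000 0.0000 0.0000 0.7700 6.4500 7.7900 0.9900 0.0000] k=[0 0 0 0 0 6 6 3 0]
t=9: x=[0.0000 0.0000 0.0000 0.0000 0.6600 5.3400 5.6700 3.0000 0.3300] k=[0 0 0 0 1 3 3 0 0]
t=10: x=[0.0000 0.0000 0.0000 0.1100 1.1100 2.7800 2.6700 0.3300 0.0000] k=[0 0 0 2 0 0 2 1 0]
t=11: x=[0.0000 0.0000 0.2200 1.5600 0.2200 0.2200 1.6700 1.0000 0.1100] k=[0 0 1 1 4 0 0 0 0]
t=12: x=[0.0000 0.1100 0.8900 1.3300 3.2300 0.4400 0.0000 0.0000 0.0000] k=[0 0 2 0 2 2 0 0 0]
t=13: x=[0.0000 0.2200 1.5600 0.4400 1.7800 1.7800 0.2200 0.0000 0.0000] k=[0 1 2 0 0 5 0 0 0]
t=14: x=[0.1100 1.0000 1.6700 0.2200 0.5500 3.9000 0.5500 0.0000 0.0000] k=[0 0 4 3 4 1 0 0 0]
t=15: x=[0.0000 0.4400 3.4500 3.2200 3.5600 1.2200 0.1100 0.0000 0.0000] k=[0 0 4 6 1 0 0 0 0]

0.0370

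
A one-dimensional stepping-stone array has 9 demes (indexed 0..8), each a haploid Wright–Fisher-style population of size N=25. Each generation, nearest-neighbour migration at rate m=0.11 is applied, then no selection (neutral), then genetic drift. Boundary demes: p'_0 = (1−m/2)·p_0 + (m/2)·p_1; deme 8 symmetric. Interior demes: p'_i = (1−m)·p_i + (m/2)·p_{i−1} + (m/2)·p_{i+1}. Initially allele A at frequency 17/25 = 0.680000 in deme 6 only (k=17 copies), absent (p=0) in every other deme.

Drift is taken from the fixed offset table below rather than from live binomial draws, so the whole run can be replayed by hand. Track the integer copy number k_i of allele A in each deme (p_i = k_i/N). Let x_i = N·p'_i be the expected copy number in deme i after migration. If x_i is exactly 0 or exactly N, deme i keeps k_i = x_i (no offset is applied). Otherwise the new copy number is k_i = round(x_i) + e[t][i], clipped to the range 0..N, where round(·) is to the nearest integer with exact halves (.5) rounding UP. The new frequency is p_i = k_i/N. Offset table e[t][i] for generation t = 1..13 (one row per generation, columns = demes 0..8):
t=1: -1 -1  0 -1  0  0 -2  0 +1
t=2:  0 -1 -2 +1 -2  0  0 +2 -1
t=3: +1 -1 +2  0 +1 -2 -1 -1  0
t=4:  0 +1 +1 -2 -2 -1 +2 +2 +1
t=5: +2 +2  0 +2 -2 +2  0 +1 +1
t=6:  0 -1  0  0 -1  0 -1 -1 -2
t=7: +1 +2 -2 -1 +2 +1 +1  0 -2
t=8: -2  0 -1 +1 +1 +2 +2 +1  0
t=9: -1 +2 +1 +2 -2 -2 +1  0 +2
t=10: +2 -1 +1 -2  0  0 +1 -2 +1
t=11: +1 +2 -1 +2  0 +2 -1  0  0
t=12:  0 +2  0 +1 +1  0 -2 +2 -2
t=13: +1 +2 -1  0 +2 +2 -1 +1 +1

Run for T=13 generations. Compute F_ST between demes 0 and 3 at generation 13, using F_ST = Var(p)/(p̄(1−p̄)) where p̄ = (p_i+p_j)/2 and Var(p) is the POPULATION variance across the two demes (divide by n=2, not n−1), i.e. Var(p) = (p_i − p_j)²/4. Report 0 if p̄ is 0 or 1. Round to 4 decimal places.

0.0400

t=0: k=[0 0 0 0 0 0 17 0 0]
t=1: x=[0.0000 0.0000 0.0000 0.0000 0.0000 0.9350 15.1300 0.9350 0.0000] k=[0 0 0 0 0 1 13 1 0]
t=2: x=[0.0000 0.0000 0.0000 0.0000 0.0550 1.6050 11.6800 1.6050 0.0550] k=[0 0 0 0 0 2 12 4 0]
t=3: x=[0.0000 0.0000 0.0000 0.0000 0.1100 2.4400 11.0100 4.2200 0.2200] k=[0 0 0 0 1 0 10 3 0]
t=4: x=[0.0000 0.0000 0.0000 0.0550 0.8900 0.6050 9.0650 3.2200 0.1650] k=[0 0 0 0 0 0 11 5 1]
t=5: x=[0.0000 0.0000 0.0000 0.0000 0.0000 0.6050 10.0650 5.1100 1.2200] k=[0 0 0 0 0 3 10 6 2]
t=6: x=[0.0000 0.0000 0.0000 0.0000 0.1650 3.2200 9.3950 6.0000 2.2200] k=[0 0 0 0 0 3 8 5 0]
t=7: x=[0.0000 0.0000 0.0000 0.0000 0.1650 3.1100 7.5600 4.8900 0.2750] k=[0 0 0 0 2 4 9 5 0]
t=8: x=[0.0000 0.0000 0.0000 0.1100 2.0000 4.1650 8.5050 4.9450 0.2750] k=[0 0 0 1 3 6 11 6 0]
t=9: x=[0.0000 0.0000 0.0550 1.0550 3.0550 6.1100 10.4500 5.9450 0.3300] k=[0 0 1 3 1 4 11 6 2]
t=10: x=[0.0000 0.0550 1.0550 2.7800 1.2750 4.2200 10.3400 6.0550 2.2200] k=[0 0 2 1 1 4 11 4 3]
t=11: x=[0.0000 0.1100 1.8350 1.0550 1.1650 4.2200 10.2300 4.3300 3.0550] k=[0 2 1 3 1 6 9 4 3]
t=12: x=[0.1100 1.8350 1.1650 2.7800 1.3850 5.8900 8.5600 4.2200 3.0550] k=[0 4 1 4 2 6 7 6 1]
t=13: x=[0.2200 3.6150 1.3300 3.7250 2.3300 5.8350 6.8900 5.7800 1.2750] k=[1 6 0 4 4 8 6 7 2]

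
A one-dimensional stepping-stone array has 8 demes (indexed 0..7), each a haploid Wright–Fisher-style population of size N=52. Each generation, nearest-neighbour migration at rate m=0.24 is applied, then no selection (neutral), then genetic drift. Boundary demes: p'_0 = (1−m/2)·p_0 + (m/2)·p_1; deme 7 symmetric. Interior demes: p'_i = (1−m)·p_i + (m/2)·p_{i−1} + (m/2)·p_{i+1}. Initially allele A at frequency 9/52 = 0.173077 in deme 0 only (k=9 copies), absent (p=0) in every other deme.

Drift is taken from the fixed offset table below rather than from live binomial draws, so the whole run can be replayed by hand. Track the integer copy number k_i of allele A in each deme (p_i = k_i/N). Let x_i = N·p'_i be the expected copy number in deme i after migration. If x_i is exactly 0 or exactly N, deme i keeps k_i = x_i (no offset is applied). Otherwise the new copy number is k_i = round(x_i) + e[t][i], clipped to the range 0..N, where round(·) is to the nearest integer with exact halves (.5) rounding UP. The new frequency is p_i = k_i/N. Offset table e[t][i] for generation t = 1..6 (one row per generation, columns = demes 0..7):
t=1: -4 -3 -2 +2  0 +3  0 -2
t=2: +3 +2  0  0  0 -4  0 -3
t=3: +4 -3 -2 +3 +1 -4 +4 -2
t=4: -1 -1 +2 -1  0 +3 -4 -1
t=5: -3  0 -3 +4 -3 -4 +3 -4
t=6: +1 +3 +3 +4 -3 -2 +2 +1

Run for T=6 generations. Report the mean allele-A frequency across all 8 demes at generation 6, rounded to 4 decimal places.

0.0288

t=0: k=[9 0 0 0 0 0 0 0]
t=1: x=[7.9200 1.0800 0.0000 0.0000 0.0000 0.0000 0.0000 0.0000] k=[4 0 0 0 0 0 0 0]
t=2: x=[3.5200 0.4800 0.0000 0.0000 0.0000 0.0000 0.0000 0.0000] k=[7 2 0 0 0 0 0 0]
t=3: x=[6.4000 2.3600 0.2400 0.0000 0.0000 0.0000 0.0000 0.0000] k=[10 0 0 0 0 0 0 0]
t=4: x=[8.8000 1.2000 0.0000 0.0000 0.0000 0.0000 0.0000 0.0000] k=[8 0 0 0 0 0 0 0]
t=5: x=[7.0400 0.9600 0.0000 0.0000 0.0000 0.0000 0.0000 0.0000] k=[4 1 0 0 0 0 0 0]
t=6: x=[3.6400 1.2400 0.1200 0.0000 0.0000 0.0000 0.0000 0.0000] k=[5 4 3 0 0 0 0 0]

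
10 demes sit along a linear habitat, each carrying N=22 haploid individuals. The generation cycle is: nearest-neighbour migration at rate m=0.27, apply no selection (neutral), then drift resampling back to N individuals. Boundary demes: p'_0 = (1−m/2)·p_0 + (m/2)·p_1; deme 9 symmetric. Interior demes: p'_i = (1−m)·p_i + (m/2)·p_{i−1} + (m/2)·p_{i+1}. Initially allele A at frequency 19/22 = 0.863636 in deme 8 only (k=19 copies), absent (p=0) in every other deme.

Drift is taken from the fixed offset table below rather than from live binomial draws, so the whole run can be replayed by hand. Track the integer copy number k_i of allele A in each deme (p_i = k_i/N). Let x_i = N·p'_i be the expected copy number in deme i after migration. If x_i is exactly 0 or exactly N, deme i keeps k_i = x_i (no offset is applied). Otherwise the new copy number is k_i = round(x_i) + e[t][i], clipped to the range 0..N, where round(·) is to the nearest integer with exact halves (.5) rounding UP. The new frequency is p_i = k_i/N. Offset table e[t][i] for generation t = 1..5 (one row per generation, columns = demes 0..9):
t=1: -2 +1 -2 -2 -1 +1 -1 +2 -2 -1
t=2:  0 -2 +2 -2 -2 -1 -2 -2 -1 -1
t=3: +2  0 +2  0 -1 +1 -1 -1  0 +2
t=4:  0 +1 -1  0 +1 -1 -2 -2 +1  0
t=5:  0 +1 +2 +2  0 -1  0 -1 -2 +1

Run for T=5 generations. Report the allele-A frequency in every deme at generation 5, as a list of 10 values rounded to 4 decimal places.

[0.0000, 0.0000, 0.0000, 0.0000, 0.0000, 0.0000, 0.0000, 0.0000, 0.1818, 0.2727]

t=0: k=[0 0 0 0 0 0 0 0 19 0]
t=1: x=[0.0000 0.0000 0.0000 0.0000 0.0000 0.0000 0.0000 2.5650 13.8700 2.5650] k=[0 0 0 0 0 0 0 5 12 2]
t=2: x=[0.0000 0.0000 0.0000 0.0000 0.0000 0.0000 0.6750 5.2700 9.7050 3.3500] k=[0 0 0 0 0 0 0 3 9 2]
t=3: x=[0.0000 0.0000 0.0000 0.0000 0.0000 0.0000 0.4050 3.4050 7.2450 2.9450] k=[0 0 0 0 0 0 0 2 7 5]
t=4: x=[0.0000 0.0000 0.0000 0.0000 0.0000 0.0000 0.2700 2.4050 6.0550 5.2700] k=[0 0 0 0 0 0 0 0 7 5]
t=5: x=[0.0000 0.0000 0.0000 0.0000 0.0000 0.0000 0.0000 0.9450 5.7850 5.2700] k=[0 0 0 0 0 0 0 0 4 6]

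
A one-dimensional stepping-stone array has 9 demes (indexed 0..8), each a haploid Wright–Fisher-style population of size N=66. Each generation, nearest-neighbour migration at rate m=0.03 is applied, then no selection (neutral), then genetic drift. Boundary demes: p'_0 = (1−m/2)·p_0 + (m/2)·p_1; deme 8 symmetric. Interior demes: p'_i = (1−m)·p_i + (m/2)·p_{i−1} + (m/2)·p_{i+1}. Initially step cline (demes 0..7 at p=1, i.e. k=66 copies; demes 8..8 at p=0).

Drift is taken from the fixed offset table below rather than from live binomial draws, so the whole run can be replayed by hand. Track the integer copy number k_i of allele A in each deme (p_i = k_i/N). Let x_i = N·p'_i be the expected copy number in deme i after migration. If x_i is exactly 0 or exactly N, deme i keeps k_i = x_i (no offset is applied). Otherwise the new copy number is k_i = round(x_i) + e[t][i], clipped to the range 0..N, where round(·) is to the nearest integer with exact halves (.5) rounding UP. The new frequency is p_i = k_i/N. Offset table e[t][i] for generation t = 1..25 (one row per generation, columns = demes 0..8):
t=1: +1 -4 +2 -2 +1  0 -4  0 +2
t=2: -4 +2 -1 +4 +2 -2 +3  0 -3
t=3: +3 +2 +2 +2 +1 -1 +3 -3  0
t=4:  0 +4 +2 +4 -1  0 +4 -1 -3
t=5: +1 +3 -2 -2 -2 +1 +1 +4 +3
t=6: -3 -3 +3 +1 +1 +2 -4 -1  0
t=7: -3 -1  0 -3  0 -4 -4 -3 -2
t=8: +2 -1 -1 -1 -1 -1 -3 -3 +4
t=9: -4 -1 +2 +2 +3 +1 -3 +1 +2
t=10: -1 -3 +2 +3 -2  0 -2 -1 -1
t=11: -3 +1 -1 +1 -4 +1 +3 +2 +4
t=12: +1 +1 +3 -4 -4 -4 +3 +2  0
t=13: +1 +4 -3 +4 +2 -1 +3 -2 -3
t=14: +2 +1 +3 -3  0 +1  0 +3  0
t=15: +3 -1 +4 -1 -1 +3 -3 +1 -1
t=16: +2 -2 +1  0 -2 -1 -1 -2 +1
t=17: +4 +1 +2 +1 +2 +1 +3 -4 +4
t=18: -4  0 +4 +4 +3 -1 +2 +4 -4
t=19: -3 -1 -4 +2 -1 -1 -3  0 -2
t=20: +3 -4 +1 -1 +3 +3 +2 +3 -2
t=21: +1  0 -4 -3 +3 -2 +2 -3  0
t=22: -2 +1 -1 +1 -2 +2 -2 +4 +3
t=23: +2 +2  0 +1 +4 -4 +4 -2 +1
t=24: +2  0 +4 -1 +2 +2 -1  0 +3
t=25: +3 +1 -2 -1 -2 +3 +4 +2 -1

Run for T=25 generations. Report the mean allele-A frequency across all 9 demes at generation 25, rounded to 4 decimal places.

0.8906

t=0: k=[66 66 66 66 66 66 66 66 0]
t=1: x=[66.0000 66.0000 66.0000 66.0000 66.0000 66.0000 66.0000 65.0100 0.9900] k=[66 66 66 66 66 66 66 65 3]
t=2: x=[66.0000 66.0000 66.0000 66.0000 66.0000 66.0000 65.9850 64.0850 3.9300] k=[66 66 66 66 66 66 66 64 1]
t=3: x=[66.0000 66.0000 66.0000 66.0000 66.0000 66.0000 65.9700 63.0850 1.9450] k=[66 66 66 66 66 66 66 60 2]
t=4: x=[66.0000 66.0000 66.0000 66.0000 66.0000 66.0000 65.9100 59.2200 2.8700] k=[66 66 66 66 66 66 66 58 0]
t=5: x=[66.0000 66.0000 66.0000 66.0000 66.0000 66.0000 65.8800 57.2500 0.8700] k=[66 66 66 66 66 66 66 61 4]
t=6: x=[66.0000 66.0000 66.0000 66.0000 66.0000 66.0000 65.9250 60.2200 4.8550] k=[66 66 66 66 66 66 62 59 5]
t=7: x=[66.0000 66.0000 66.0000 66.0000 66.0000 65.9400 62.0150 58.2350 5.8100] k=[66 66 66 66 66 62 58 55 4]
t=8: x=[66.0000 66.0000 66.0000 66.0000 65.9400 62.0000 58.0150 54.2800 4.7650] k=[66 66 66 66 65 61 55 51 9]
t=9: x=[66.0000 66.0000 66.0000 65.9850 64.9550 60.9700 55.0300 50.4300 9.6300] k=[66 66 66 66 66 62 52 51 12]
t=10: x=[66.0000 66.0000 66.0000 66.0000 65.9400 61.9100 52.1350 50.4300 12.5850] k=[66 66 66 66 64 62 50 49 12]
t=11: x=[66.0000 66.0000 66.0000 65.9700 64.0000 61.8500 50.1650 48.4600 12.5550] k=[66 66 66 66 60 63 53 50 17]
t=12: x=[66.0000 66.0000 66.0000 65.9100 60.1350 62.8050 53.1050 49.5500 17.4950] k=[66 66 66 62 56 59 56 52 17]
t=13: x=[66.0000 66.0000 65.9400 61.9700 56.1350 58.9100 55.9850 51.5350 17.5250] k=[66 66 63 66 58 58 59 50 15]
t=14: x=[66.0000 65.9550 63.0900 65.8350 58.1200 58.0150 58.8500 49.6100 15.5250] k=[66 66 66 63 58 59 59 53 16]
t=15: x=[66.0000 66.0000 65.9550 62.9700 58.0900 58.9850 58.9100 52.5350 16.5550] k=[66 66 66 62 57 62 56 54 16]
t=16: x=[66.0000 66.0000 65.9400 61.9850 57.1500 61.8350 56.0600 53.4600 16.5700] k=[66 66 66 62 55 61 55 51 18]
t=17: x=[66.0000 66.0000 65.9400 61.9550 55.1950 60.8200 55.0300 50.5650 18.4950] k=[66 66 66 63 57 62 58 47 22]
t=18: x=[66.0000 66.0000 65.9550 62.9550 57.1650 61.8650 57.8950 46.7900 22.3750] k=[66 66 66 66 60 61 60 51 18]
t=19: x=[66.0000 66.0000 66.0000 65.9100 60.1050 60.9700 59.8800 50.6400 18.4950] k=[66 66 66 66 59 60 57 51 16]
t=20: x=[66.0000 66.0000 66.0000 65.8950 59.1200 59.9400 56.9550 50.5650 16.5250] k=[66 66 66 65 62 63 59 54 15]
t=21: x=[66.0000 66.0000 65.9850 64.9700 62.0600 62.9250 58.9850 53.4900 15.5850] k=[66 66 62 62 65 61 61 50 16]
t=22: x=[66.0000 65.9400 62.0600 62.0450 64.8950 61.0600 60.8350 49.6550 16.5100] k=[66 66 61 63 63 63 59 54 20]
t=23: x=[66.0000 65.9250 61.1050 62.9700 63.0000 62.9400 58.9850 53.5650 20.5100] k=[66 66 61 64 66 59 63 52 22]
t=24: x=[66.0000 65.9250 61.1200 63.9850 65.8650 59.1650 62.7750 51.7150 22.4500] k=[66 66 65 63 66 61 62 52 25]
t=25: x=[66.0000 65.9850 64.9850 63.0750 65.8800 61.0900 61.8350 51.7450 25.4050] k=[66 66 63 62 64 64 66 54 24]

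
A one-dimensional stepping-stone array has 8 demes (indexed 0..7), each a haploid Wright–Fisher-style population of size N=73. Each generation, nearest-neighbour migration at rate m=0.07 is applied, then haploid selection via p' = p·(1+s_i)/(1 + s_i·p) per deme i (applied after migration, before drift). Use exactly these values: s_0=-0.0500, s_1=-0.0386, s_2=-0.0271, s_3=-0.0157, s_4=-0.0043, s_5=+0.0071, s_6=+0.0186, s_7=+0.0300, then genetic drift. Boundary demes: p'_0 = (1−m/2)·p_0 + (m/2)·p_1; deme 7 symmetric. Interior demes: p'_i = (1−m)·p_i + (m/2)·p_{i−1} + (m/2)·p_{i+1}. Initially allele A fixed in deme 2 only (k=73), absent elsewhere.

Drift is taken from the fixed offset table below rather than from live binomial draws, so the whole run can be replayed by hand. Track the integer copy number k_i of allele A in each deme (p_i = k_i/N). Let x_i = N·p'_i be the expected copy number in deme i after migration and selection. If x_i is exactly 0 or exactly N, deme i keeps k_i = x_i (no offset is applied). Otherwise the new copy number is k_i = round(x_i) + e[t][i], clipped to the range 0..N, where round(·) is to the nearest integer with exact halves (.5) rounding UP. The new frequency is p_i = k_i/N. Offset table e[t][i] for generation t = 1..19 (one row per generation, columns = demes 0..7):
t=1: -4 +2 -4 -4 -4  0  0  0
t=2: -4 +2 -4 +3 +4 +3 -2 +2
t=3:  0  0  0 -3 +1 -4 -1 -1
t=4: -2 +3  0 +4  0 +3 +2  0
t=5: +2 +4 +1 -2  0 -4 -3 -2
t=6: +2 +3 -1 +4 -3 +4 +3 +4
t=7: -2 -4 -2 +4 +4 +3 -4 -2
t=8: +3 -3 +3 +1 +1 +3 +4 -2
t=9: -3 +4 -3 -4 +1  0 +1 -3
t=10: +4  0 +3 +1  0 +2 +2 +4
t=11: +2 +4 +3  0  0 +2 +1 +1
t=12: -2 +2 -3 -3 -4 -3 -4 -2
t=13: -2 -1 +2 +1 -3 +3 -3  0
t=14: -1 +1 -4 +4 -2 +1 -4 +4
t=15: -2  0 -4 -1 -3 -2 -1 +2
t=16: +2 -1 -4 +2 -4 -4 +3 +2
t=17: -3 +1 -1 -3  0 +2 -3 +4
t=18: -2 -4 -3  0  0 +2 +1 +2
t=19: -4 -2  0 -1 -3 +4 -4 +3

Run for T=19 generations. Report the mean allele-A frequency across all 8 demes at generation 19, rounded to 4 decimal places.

0.1113

t=0: k=[0 0 73 0 0 0 0 0]
t=1: x=[0.0000 2.4597 67.7579 2.5163 0.0000 0.0000 0.0000 0.0000] k=[0 4 64 0 0 0 0 0]
t=2: x=[0.1330 5.7481 59.3579 2.2059 0.0000 0.0000 0.0000 0.0000] k=[0 8 55 5 0 0 0 0]
t=3: x=[0.2661 9.0483 51.1871 6.4809 0.1742 0.0000 0.0000 0.0000] k=[0 9 51 3 1 0 0 0]
t=4: x=[0.2993 9.8157 47.3952 4.5421 1.0306 0.0352 0.0000 0.0000] k=[0 13 47 9 1 3 0 0]
t=5: x=[0.4324 13.3014 44.0012 9.9136 1.3443 2.8443 0.1070 0.0000] k=[2 17 45 8 1 0 0 0]
t=6: x=[2.4029 16.9376 42.2371 8.9253 1.2049 0.0352 0.0000 0.0000] k=[4 20 41 13 0 4 0 0]
t=7: x=[4.3456 19.6054 38.7860 13.3515 0.5925 3.7451 0.1426 0.0000] k=[2 16 37 17 5 7 0 0]
t=8: x=[2.3695 15.7533 35.0641 17.0722 5.4682 6.7281 0.2495 0.0000] k=[5 13 38 18 6 10 4 0]
t=9: x=[5.0342 13.1649 35.9236 18.0640 6.5343 9.7094 4.1414 0.1442] k=[2 17 33 14 8 10 5 0]
t=10: x=[2.4029 16.5263 31.2829 14.2724 8.2484 9.8149 5.0865 0.1802] k=[6 17 34 15 8 12 7 4]
t=11: x=[6.0924 16.6976 32.2447 15.2284 8.3531 11.7546 7.1886 4.2210] k=[8 21 35 15 8 14 8 5]
t=12: x=[8.0790 20.4505 33.3119 15.2631 8.4228 13.6584 8.2387 5.2471] k=[6 22 30 12 4 11 4 3]
t=13: x=[6.2601 21.1242 28.6106 12.1885 4.5067 10.5738 4.2837 3.1222] k=[4 20 31 13 2 14 1 3]
t=14: x=[4.3456 19.2617 29.5008 13.0743 2.7934 13.2013 1.5528 3.0143] k=[3 20 26 17 1 14 0 7]
t=15: x=[3.4237 19.0555 25.0213 16.5516 2.0066 13.1310 0.7485 6.9384] k=[1 19 21 16 0 11 0 9]
t=16: x=[1.5502 17.9028 20.3493 15.4216 0.9410 10.2924 0.7129 8.9137] k=[4 17 16 17 0 6 4 11]
t=17: x=[4.2452 16.0125 15.7283 16.1699 0.8016 5.7574 4.3904 11.0289] k=[1 17 15 13 1 8 1 15]
t=18: x=[1.4836 15.8755 14.6752 12.4854 1.6580 7.5578 1.7665 14.8567] k=[0 12 12 12 2 10 3 17]
t=19: x=[0.3991 11.2016 11.7270 11.4959 2.6191 9.5335 3.8009 16.8907] k=[0 9 12 10 0 14 0 20]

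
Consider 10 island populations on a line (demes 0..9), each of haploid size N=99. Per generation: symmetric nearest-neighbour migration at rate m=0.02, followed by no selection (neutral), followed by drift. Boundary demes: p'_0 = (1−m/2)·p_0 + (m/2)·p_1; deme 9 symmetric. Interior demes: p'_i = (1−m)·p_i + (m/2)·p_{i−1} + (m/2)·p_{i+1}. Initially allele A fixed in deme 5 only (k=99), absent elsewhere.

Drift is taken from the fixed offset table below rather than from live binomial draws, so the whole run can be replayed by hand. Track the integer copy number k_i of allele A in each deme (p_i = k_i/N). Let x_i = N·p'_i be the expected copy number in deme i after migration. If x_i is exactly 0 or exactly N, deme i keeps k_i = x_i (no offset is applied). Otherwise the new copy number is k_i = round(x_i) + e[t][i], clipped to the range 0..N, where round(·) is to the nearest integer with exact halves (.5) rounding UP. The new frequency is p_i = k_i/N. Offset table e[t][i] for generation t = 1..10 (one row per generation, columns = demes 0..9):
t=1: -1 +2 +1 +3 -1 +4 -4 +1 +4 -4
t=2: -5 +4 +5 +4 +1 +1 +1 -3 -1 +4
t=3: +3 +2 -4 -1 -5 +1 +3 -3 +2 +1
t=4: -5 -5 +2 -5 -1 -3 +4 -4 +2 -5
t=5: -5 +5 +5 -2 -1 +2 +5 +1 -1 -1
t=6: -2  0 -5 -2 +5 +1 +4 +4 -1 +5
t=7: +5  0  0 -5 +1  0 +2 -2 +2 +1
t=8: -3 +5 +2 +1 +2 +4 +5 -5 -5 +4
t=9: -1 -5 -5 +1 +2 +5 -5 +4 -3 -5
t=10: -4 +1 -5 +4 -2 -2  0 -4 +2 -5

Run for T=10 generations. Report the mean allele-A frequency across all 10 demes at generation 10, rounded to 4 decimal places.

0.1404

t=0: k=[0 0 0 0 0 99 0 0 0 0]
t=1: x=[0.0000 0.0000 0.0000 0.0000 0.9900 97.0200 0.9900 0.0000 0.0000 0.0000] k=[0 0 0 0 0 99 0 0 0 0]
t=2: x=[0.0000 0.0000 0.0000 0.0000 0.9900 97.0200 0.9900 0.0000 0.0000 0.0000] k=[0 0 0 0 2 98 2 0 0 0]
t=3: x=[0.0000 0.0000 0.0000 0.0200 2.9400 96.0800 2.9400 0.0200 0.0000 0.0000] k=[0 0 0 0 0 97 6 0 0 0]
t=4: x=[0.0000 0.0000 0.0000 0.0000 0.9700 95.1200 6.8500 0.0600 0.0000 0.0000] k=[0 0 0 0 0 92 11 0 0 0]
t=5: x=[0.0000 0.0000 0.0000 0.0000 0.9200 90.2700 11.7000 0.1100 0.0000 0.0000] k=[0 0 0 0 0 92 17 1 0 0]
t=6: x=[0.0000 0.0000 0.0000 0.0000 0.9200 90.3300 17.5900 1.1500 0.0100 0.0000] k=[0 0 0 0 6 91 22 5 0 0]
t=7: x=[0.0000 0.0000 0.0000 0.0600 6.7900 89.4600 22.5200 5.1200 0.0500 0.0000] k=[0 0 0 0 8 89 25 3 2 0]
t=8: x=[0.0000 0.0000 0.0000 0.0800 8.7300 87.5500 25.4200 3.2100 1.9900 0.0200] k=[0 0 0 1 11 92 30 0 0 4]
t=9: x=[0.0000 0.0000 0.0100 1.0900 11.7100 90.5700 30.3200 0.3000 0.0400 3.9600] k=[0 0 0 2 14 96 25 4 0 0]
t=10: x=[0.0000 0.0000 0.0200 2.1000 14.7000 94.4700 25.5000 4.1700 0.0400 0.0000] k=[0 0 0 6 13 92 26 0 2 0]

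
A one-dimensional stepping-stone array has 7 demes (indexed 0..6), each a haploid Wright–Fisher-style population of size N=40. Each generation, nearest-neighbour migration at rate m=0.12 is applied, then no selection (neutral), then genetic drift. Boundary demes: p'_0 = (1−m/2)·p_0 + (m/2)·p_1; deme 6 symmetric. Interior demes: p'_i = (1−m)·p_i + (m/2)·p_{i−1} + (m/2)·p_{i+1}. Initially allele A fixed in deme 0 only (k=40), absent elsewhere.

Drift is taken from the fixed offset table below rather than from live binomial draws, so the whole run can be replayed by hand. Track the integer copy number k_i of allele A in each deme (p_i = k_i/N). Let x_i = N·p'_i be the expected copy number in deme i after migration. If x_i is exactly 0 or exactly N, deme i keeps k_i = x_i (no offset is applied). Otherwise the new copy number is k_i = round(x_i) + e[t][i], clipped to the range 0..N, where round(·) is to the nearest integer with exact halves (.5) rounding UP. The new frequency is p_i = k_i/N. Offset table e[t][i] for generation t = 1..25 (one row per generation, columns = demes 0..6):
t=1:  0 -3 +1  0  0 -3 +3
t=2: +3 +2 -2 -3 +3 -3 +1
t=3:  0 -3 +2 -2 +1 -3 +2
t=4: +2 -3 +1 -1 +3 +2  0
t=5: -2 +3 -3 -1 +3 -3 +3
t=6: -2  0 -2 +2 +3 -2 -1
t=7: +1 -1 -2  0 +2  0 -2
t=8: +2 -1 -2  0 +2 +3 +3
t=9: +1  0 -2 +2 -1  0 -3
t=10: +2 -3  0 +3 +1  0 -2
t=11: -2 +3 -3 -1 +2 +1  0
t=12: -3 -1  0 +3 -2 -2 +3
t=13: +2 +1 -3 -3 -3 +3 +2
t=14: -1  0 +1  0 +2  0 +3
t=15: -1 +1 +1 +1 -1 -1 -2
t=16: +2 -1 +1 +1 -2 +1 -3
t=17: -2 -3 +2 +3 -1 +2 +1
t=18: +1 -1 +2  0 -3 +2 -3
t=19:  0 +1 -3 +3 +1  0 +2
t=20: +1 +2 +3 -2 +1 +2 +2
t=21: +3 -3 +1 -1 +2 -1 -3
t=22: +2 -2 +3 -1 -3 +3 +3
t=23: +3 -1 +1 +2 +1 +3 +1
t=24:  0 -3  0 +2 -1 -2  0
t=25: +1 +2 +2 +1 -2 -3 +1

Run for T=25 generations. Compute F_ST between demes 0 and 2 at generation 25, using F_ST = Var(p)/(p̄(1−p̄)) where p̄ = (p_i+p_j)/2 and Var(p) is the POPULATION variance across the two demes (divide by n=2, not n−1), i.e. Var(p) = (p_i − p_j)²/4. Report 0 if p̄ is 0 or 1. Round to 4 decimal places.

t=0: k=[40 0 0 0 0 0 0]
t=1: x=[37.6000 2.4000 0.0000 0.0000 0.0000 0.0000 0.0000] k=[38 0 0 0 0 0 0]
t=2: x=[35.7200 2.2800 0.0000 0.0000 0.0000 0.0000 0.0000] k=[39 4 0 0 0 0 0]
t=3: x=[36.9000 5.8600 0.2400 0.0000 0.0000 0.0000 0.0000] k=[37 3 2 0 0 0 0]
t=4: x=[34.9600 4.9800 1.9400 0.1200 0.0000 0.0000 0.0000] k=[37 2 3 0 0 0 0]
t=5: x=[34.9000 4.1600 2.7600 0.1800 0.0000 0.0000 0.0000] k=[33 7 0 0 0 0 0]
t=6: x=[31.4400 8.1400 0.4200 0.0000 0.0000 0.0000 0.0000] k=[29 8 0 0 0 0 0]
t=7: x=[27.7400 8.7800 0.4800 0.0000 0.0000 0.0000 0.0000] k=[29 8 0 0 0 0 0]
t=8: x=[27.7400 8.7800 0.4800 0.0000 0.0000 0.0000 0.0000] k=[30 8 0 0 0 0 0]
t=9: x=[28.6800 8.8400 0.4800 0.0000 0.0000 0.0000 0.0000] k=[30 9 0 0 0 0 0]
t=10: x=[28.7400 9.7200 0.5400 0.0000 0.0000 0.0000 0.0000] k=[31 7 1 0 0 0 0]
t=11: x=[29.5600 8.0800 1.3000 0.0600 0.0000 0.0000 0.0000] k=[28 11 0 0 0 0 0]
t=12: x=[26.9800 11.3600 0.6600 0.0000 0.0000 0.0000 0.0000] k=[24 10 1 0 0 0 0]
t=13: x=[23.1600 10.3000 1.4800 0.0600 0.0000 0.0000 0.0000] k=[25 11 0 0 0 0 0]
t=14: x=[24.1600 11.1800 0.6600 0.0000 0.0000 0.0000 0.0000] k=[23 11 2 0 0 0 0]
t=15: x=[22.2800 11.1800 2.4200 0.1200 0.0000 0.0000 0.0000] k=[21 12 3 1 0 0 0]
t=16: x=[20.4600 12.0000 3.4200 1.0600 0.0600 0.0000 0.0000] k=[22 11 4 2 0 0 0]
t=17: x=[21.3400 11.2400 4.3000 2.0000 0.1200 0.0000 0.0000] k=[19 8 6 5 0 0 0]
t=18: x=[18.3400 8.5400 6.0600 4.7600 0.3000 0.0000 0.0000] k=[19 8 8 5 0 0 0]
t=19: x=[18.3400 8.6600 7.8200 4.8800 0.3000 0.0000 0.0000] k=[18 10 5 8 1 0 0]
t=20: x=[17.5200 10.1800 5.4800 7.4000 1.3600 0.0600 0.0000] k=[19 12 8 5 2 2 0]
t=21: x=[18.5800 12.1800 8.0600 5.0000 2.1800 1.8800 0.1200] k=[22 9 9 4 4 1 0]
t=22: x=[21.2200 9.7800 8.7000 4.3000 3.8200 1.1200 0.0600] k=[23 8 12 3 1 4 3]
t=23: x=[22.1000 9.1400 11.2200 3.4200 1.3000 3.7600 3.0600] k=[25 8 12 5 2 7 4]
t=24: x=[23.9800 9.2600 11.3400 5.2400 2.4800 6.5200 4.1800] k=[24 6 11 7 1 5 4]
t=25: x=[22.9200 7.3800 10.4600 6.8800 1.6000 4.7000 4.0600] k=[24 9 12 8 0 2 5]

0.0909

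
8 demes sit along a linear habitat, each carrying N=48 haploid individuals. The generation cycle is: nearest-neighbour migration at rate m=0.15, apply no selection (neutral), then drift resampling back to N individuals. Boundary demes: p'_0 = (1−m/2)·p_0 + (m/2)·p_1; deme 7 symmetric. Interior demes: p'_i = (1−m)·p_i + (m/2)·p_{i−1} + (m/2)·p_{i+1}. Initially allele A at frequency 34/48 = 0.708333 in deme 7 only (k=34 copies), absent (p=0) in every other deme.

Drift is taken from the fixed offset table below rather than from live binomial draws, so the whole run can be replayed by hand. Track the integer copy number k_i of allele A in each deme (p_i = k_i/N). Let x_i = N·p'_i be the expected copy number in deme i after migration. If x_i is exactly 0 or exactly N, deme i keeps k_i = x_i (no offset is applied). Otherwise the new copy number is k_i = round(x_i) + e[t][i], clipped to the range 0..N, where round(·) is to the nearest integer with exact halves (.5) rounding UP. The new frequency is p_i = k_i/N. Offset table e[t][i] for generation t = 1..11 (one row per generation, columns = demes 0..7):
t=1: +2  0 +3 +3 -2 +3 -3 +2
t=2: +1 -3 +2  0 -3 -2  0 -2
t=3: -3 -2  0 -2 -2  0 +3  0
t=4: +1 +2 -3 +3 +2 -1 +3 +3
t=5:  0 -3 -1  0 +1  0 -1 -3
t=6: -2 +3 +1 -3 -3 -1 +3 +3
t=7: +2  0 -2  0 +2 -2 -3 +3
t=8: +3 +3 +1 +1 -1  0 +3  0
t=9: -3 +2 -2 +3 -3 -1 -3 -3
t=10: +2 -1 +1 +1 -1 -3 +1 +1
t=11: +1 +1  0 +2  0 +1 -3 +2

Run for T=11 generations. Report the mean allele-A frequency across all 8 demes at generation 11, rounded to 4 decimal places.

0.1146

t=0: k=[0 0 0 0 0 0 0 34]
t=1: x=[0.0000 0.0000 0.0000 0.0000 0.0000 0.0000 2.5500 31.4500] k=[0 0 0 0 0 0 0 33]
t=2: x=[0.0000 0.0000 0.0000 0.0000 0.0000 0.0000 2.4750 30.5250] k=[0 0 0 0 0 0 2 29]
t=3: x=[0.0000 0.0000 0.0000 0.0000 0.0000 0.1500 3.8750 26.9750] k=[0 0 0 0 0 0 7 27]
t=4: x=[0.0000 0.0000 0.0000 0.0000 0.0000 0.5250 7.9750 25.5000] k=[0 0 0 0 0 0 11 29]
t=5: x=[0.0000 0.0000 0.0000 0.0000 0.0000 0.8250 11.5250 27.6500] k=[0 0 0 0 0 1 11 25]
t=6: x=[0.0000 0.0000 0.0000 0.0000 0.0750 1.6750 11.3000 23.9500] k=[0 0 0 0 0 1 14 27]
t=7: x=[0.0000 0.0000 0.0000 0.0000 0.0750 1.9000 14.0000 26.0250] k=[0 0 0 0 2 0 11 29]
t=8: x=[0.0000 0.0000 0.0000 0.1500 1.7000 0.9750 11.5250 27.6500] k=[0 0 0 1 1 1 15 28]
t=9: x=[0.0000 0.0000 0.0750 0.9250 1.0000 2.0500 14.9250 27.0250] k=[0 0 0 4 0 1 12 24]
t=10: x=[0.0000 0.0000 0.3000 3.4000 0.3750 1.7500 12.0750 23.1000] k=[0 0 1 4 0 0 13 24]
t=11: x=[0.0000 0.0750 1.1500 3.4750 0.3000 0.9750 12.8500 23.1750] k=[0 1 1 5 0 2 10 25]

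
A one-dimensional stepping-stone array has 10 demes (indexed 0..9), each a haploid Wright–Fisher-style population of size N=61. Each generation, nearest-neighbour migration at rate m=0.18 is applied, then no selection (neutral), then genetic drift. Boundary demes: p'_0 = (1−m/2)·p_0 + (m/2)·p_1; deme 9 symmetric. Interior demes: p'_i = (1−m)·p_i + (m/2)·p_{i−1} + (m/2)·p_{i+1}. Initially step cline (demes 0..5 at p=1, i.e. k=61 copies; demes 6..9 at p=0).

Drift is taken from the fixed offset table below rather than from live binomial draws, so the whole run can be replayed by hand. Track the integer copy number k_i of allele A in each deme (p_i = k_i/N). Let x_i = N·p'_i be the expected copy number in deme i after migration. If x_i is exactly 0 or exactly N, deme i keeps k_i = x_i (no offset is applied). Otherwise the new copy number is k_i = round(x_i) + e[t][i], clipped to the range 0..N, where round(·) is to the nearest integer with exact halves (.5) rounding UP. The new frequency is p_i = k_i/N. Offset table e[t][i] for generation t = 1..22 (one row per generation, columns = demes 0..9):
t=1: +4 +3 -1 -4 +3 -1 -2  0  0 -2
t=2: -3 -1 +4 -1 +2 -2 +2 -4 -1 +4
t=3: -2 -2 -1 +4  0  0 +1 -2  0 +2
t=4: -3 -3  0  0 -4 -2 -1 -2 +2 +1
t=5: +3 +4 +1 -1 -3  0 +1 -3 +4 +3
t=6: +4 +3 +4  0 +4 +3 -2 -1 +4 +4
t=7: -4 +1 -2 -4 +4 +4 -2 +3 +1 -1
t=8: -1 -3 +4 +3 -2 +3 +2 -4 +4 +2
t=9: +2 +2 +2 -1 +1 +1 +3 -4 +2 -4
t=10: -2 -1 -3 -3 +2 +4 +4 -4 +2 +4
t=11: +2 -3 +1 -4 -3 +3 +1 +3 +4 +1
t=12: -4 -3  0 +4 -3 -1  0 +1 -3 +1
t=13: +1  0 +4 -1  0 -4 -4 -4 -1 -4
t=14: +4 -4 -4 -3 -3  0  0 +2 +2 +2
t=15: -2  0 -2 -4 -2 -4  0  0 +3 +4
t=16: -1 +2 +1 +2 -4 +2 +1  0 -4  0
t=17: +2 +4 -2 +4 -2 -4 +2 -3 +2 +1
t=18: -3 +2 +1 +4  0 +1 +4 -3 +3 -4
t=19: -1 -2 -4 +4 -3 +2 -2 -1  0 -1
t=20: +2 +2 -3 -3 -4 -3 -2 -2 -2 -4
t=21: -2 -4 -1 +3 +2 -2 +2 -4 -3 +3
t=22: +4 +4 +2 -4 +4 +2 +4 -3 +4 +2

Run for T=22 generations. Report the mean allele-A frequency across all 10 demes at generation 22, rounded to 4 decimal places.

0.5508

t=0: k=[61 61 61 61 61 61 0 0 0 0]
t=1: x=[61.0000 61.0000 61.0000 61.0000 61.0000 55.5100 5.4900 0.0000 0.0000 0.0000] k=[61 61 61 61 61 55 3 0 0 0]
t=2: x=[61.0000 61.0000 61.0000 61.0000 60.4600 50.8600 7.4100 0.2700 0.0000 0.0000] k=[61 61 61 61 61 49 9 0 0 0]
t=3: x=[61.0000 61.0000 61.0000 61.0000 59.9200 46.4800 11.7900 0.8100 0.0000 0.0000] k=[61 61 61 61 60 46 13 0 0 0]
t=4: x=[61.0000 61.0000 61.0000 60.9100 58.8300 44.2900 14.8000 1.1700 0.0000 0.0000] k=[61 61 61 61 55 42 14 0 0 0]
t=5: x=[61.0000 61.0000 61.0000 60.4600 54.3700 40.6500 15.2600 1.2600 0.0000 0.0000] k=[61 61 61 59 51 41 16 0 0 0]
t=6: x=[61.0000 61.0000 60.8200 58.4600 50.8200 39.6500 16.8100 1.4400 0.0000 0.0000] k=[61 61 61 58 55 43 15 0 0 0]
t=7: x=[61.0000 61.0000 60.7300 58.0000 54.1900 41.5600 16.1700 1.3500 0.0000 0.0000] k=[61 61 59 54 58 46 14 4 0 0]
t=8: x=[61.0000 60.8200 58.7300 54.8100 56.5600 44.2000 15.9800 4.5400 0.3600 0.0000] k=[61 58 61 58 55 47 18 1 4 0]
t=9: x=[60.7300 58.5400 60.4600 58.0000 54.5500 45.1100 19.0800 2.8000 3.3700 0.3600] k=[61 61 61 57 56 46 22 0 5 0]
t=10: x=[61.0000 61.0000 60.6400 57.2700 55.1900 44.7400 22.1800 2.4300 4.1000 0.4500] k=[61 61 58 54 57 49 26 0 6 4]
t=11: x=[61.0000 60.7300 57.9100 54.6300 56.0100 47.6500 25.7300 2.8800 5.2800 4.1800] k=[61 58 59 51 53 51 27 6 9 5]
t=12: x=[60.7300 58.3600 58.1900 51.9000 52.6400 49.0200 27.2700 8.1600 8.3700 5.3600] k=[57 55 58 56 50 48 27 9 5 6]
t=13: x=[56.8200 55.4500 57.5500 55.6400 50.3600 46.2900 27.2700 10.2600 5.4500 5.9100] k=[58 55 61 55 50 42 23 6 4 2]
t=14: x=[57.7300 55.8100 59.9200 55.0900 49.7300 41.0100 23.1800 7.3500 4.0000 2.1800] k=[61 52 56 52 47 41 23 9 6 4]
t=15: x=[60.1900 53.1700 55.2800 51.9100 46.9100 39.9200 23.3600 9.9900 6.0900 4.1800] k=[58 53 53 48 45 36 23 10 9 8]
t=16: x=[57.5500 53.4500 52.5500 48.1800 44.4600 35.6400 23.0000 11.0800 9.0000 8.0900] k=[57 55 54 50 40 38 24 11 5 8]
t=17: x=[56.8200 55.0900 53.7300 49.4600 40.7200 36.9200 24.0900 11.6300 5.8100 7.7300] k=[59 59 52 53 39 33 26 9 8 9]
t=18: x=[59.0000 58.3700 52.7200 51.6500 39.7200 32.9100 25.1000 10.4400 8.1800 8.9100] k=[56 60 54 56 40 34 29 7 11 5]
t=19: x=[56.3600 59.1000 54.7200 54.3800 40.9000 34.0900 27.4700 9.3400 10.1000 5.5400] k=[55 57 51 58 38 36 25 8 10 5]
t=20: x=[55.1800 56.2800 52.1700 55.5700 39.6200 35.1900 24.4600 9.7100 9.3700 5.4500] k=[57 58 49 53 36 32 22 8 7 1]
t=21: x=[57.0900 57.1000 50.1700 51.1100 37.1700 31.4600 21.6400 9.1700 6.5500 1.5400] k=[55 53 49 54 39 29 24 5 4 5]
t=22: x=[54.8200 52.8200 49.8100 52.2000 39.4500 29.4500 22.7400 6.6200 4.1800 4.9100] k=[59 57 52 48 43 31 27 4 8 7]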